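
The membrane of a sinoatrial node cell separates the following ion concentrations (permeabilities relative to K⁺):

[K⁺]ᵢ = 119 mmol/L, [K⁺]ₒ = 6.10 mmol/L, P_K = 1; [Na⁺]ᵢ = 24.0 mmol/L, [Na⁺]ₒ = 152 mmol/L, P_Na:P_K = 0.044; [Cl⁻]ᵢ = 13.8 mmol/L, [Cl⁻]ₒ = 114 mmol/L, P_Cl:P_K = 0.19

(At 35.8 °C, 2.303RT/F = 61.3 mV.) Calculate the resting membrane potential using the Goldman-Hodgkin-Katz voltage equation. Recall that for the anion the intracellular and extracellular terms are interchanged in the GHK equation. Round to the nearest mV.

-59 mV

Vm = 61.3 · log₁₀[(Σ P·[cation]ₒ + Σ P·[anion]ᵢ) / (Σ P·[cation]ᵢ + Σ P·[anion]ₒ)]
Numerator = 1×6.10 + 0.044×152 + 0.19×13.8 = 15.41
Denominator = 1×119 + 0.044×24.0 + 0.19×114 = 141.7
Vm = 61.3 · log₁₀(0.10874) = 61.3 × (-0.9636) = -59.07 mV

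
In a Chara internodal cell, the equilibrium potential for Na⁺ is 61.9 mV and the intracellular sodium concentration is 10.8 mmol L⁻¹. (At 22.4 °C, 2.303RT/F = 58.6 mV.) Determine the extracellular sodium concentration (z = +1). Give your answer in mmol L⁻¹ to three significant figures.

Nernst: E = (58.6/1) · log₁₀([out]/[in]), so log₁₀([out]/[in]) = 61.9 × 1 / 58.6 = 1.0563.
[out]/[in] = 10^(1.0563) = 11.38.
[out] = 11.38 × 10.8 = 123 mmol L⁻¹.

123 mmol L⁻¹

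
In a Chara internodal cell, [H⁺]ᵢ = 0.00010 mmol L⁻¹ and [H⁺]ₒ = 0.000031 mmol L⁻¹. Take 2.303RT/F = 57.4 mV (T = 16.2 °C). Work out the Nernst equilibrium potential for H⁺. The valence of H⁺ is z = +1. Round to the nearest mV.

-29 mV

E = (57.4/z) · log₁₀([H⁺]_out/[H⁺]_in) with z = +1.
= (57.4/1) · log₁₀(0.000031/0.00010) = 57.40 · log₁₀(0.31)
= 57.40 · (-0.5086) = -29.20 mV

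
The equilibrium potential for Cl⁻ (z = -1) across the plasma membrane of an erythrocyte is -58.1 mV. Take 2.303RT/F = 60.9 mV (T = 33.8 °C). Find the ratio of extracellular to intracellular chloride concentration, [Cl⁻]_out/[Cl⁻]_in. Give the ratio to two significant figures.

log₁₀([out]/[in]) = E·z/(60.9) = -58.1 × -1 / 60.9 = 0.9540
[out]/[in] = 10^(0.9540) = 8.995

9.0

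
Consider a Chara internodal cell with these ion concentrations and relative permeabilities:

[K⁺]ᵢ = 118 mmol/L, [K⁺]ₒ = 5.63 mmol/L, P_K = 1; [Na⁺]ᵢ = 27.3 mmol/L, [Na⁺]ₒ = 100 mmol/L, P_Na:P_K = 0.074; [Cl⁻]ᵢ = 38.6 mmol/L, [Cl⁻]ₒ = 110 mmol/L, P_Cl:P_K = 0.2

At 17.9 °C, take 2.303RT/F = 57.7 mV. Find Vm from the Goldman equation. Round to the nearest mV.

-48 mV

Vm = 57.7 · log₁₀[(Σ P·[cation]ₒ + Σ P·[anion]ᵢ) / (Σ P·[cation]ᵢ + Σ P·[anion]ₒ)]
Numerator = 1×5.63 + 0.074×100 + 0.2×38.6 = 20.75
Denominator = 1×118 + 0.074×27.3 + 0.2×110 = 142
Vm = 57.7 · log₁₀(0.14611) = 57.7 × (-0.8353) = -48.20 mV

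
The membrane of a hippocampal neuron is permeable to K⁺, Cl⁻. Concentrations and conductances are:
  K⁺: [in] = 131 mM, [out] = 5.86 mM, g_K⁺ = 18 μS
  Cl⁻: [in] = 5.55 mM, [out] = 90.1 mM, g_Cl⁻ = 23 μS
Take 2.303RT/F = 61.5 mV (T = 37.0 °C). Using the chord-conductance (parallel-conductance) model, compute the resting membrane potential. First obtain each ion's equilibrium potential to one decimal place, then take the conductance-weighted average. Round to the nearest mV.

E_K⁺ = (61.5/1)·log₁₀(5.86/131) = -83.0 mV
E_Cl⁻ = (61.5/-1)·log₁₀(90.1/5.55) = -74.4 mV
Vm = (Σ gᵢEᵢ)/(Σ gᵢ) = (18·-83.0 + 23·-74.4) / (18 + 23)
= -3205.20 / 41 = -78.18 mV

-78 mV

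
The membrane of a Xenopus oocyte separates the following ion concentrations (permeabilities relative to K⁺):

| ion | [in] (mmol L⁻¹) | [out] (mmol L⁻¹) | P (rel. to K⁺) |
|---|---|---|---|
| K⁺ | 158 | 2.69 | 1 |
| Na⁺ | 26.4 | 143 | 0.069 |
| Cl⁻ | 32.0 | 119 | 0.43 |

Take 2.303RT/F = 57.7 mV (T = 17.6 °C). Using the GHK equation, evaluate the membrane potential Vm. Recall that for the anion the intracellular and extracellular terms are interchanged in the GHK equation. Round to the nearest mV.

-52 mV

Vm = 57.7 · log₁₀[(Σ P·[cation]ₒ + Σ P·[anion]ᵢ) / (Σ P·[cation]ᵢ + Σ P·[anion]ₒ)]
Numerator = 1×2.69 + 0.069×143 + 0.43×32.0 = 26.32
Denominator = 1×158 + 0.069×26.4 + 0.43×119 = 211
Vm = 57.7 · log₁₀(0.12473) = 57.7 × (-0.9040) = -52.16 mV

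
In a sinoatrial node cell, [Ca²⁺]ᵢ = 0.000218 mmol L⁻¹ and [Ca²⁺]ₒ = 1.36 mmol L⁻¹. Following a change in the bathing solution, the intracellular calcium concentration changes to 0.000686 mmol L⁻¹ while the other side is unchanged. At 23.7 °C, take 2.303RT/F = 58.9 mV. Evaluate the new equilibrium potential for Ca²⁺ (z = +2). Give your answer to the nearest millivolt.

97 mV

After the shift: [Ca²⁺]_out = 1.36, [Ca²⁺]_in = 0.000686 mmol L⁻¹.
E_new = (58.9/2)·log₁₀(1.36/0.000686) = 29.45 · (3.2972) = 97.10 mV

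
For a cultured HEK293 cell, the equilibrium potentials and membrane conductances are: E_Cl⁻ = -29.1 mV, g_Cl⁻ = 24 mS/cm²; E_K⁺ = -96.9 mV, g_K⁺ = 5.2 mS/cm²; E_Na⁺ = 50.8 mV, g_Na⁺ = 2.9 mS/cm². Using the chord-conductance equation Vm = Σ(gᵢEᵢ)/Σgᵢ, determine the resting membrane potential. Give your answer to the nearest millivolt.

Σ gᵢEᵢ = 24·(-29.1) + 5.2·(-96.9) + 2.9·(50.8) = -1054.96
Σ gᵢ = 24 + 5.2 + 2.9 = 32.1
Vm = -1054.96 / 32.1 = -32.86 mV

-33 mV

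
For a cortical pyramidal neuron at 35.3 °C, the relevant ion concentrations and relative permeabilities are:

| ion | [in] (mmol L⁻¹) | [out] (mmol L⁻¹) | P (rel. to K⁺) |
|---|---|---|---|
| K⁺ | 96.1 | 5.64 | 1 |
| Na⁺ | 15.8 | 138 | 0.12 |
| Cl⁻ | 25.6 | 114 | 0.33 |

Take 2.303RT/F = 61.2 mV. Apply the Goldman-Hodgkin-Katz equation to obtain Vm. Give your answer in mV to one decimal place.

Vm = 61.2 · log₁₀[(Σ P·[cation]ₒ + Σ P·[anion]ᵢ) / (Σ P·[cation]ᵢ + Σ P·[anion]ₒ)]
Numerator = 1×5.64 + 0.12×138 + 0.33×25.6 = 30.65
Denominator = 1×96.1 + 0.12×15.8 + 0.33×114 = 135.6
Vm = 61.2 · log₁₀(0.22599) = 61.2 × (-0.6459) = -39.53 mV

-39.5 mV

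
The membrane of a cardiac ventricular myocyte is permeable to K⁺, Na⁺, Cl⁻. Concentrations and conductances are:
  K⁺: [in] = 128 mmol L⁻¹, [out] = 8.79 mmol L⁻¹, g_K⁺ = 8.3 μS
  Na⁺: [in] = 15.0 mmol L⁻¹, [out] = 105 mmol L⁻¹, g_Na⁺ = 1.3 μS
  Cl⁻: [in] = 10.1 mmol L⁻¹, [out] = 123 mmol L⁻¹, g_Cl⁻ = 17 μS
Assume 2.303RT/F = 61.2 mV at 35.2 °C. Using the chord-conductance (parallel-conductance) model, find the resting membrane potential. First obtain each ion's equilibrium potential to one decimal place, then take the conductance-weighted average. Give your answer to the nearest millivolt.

-62 mV

E_K⁺ = (61.2/1)·log₁₀(8.79/128) = -71.2 mV
E_Na⁺ = (61.2/1)·log₁₀(105/15.0) = 51.7 mV
E_Cl⁻ = (61.2/-1)·log₁₀(123/10.1) = -66.4 mV
Vm = (Σ gᵢEᵢ)/(Σ gᵢ) = (8.3·-71.2 + 1.3·51.7 + 17·-66.4) / (8.3 + 1.3 + 17)
= -1652.55 / 26.6 = -62.13 mV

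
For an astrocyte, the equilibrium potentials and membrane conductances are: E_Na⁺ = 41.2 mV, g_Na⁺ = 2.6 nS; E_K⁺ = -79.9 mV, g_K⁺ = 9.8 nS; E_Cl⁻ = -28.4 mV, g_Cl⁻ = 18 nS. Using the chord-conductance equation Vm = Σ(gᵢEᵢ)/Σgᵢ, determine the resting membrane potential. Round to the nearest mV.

-39 mV

Σ gᵢEᵢ = 2.6·(41.2) + 9.8·(-79.9) + 18·(-28.4) = -1187.10
Σ gᵢ = 2.6 + 9.8 + 18 = 30.4
Vm = -1187.10 / 30.4 = -39.05 mV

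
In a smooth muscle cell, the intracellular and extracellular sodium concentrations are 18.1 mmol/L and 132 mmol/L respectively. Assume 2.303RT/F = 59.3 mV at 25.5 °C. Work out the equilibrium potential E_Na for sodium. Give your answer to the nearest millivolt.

E = (59.3/z) · log₁₀([Na⁺]_out/[Na⁺]_in) with z = +1.
= (59.3/1) · log₁₀(132/18.1) = 59.30 · log₁₀(7.293)
= 59.30 · (0.8629) = 51.17 mV

51 mV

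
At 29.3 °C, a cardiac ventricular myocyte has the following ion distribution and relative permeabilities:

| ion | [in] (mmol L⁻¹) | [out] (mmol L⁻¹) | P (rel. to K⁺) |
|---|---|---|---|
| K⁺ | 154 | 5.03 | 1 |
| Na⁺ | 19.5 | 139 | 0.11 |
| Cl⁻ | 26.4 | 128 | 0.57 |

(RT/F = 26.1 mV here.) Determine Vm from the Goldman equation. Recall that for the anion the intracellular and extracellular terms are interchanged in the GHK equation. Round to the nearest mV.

Vm = 26.1 · ln[(Σ P·[cation]ₒ + Σ P·[anion]ᵢ) / (Σ P·[cation]ᵢ + Σ P·[anion]ₒ)]
Numerator = 1×5.03 + 0.11×139 + 0.57×26.4 = 35.37
Denominator = 1×154 + 0.11×19.5 + 0.57×128 = 229.1
Vm = 26.1 · ln(0.15437) = 26.1 × (-1.8684) = -48.76 mV

-49 mV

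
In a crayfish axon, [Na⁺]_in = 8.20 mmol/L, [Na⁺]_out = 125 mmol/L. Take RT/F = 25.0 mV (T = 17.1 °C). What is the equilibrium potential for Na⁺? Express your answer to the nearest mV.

E = (25.0/z) · ln([Na⁺]_out/[Na⁺]_in) with z = +1.
= (25.0/1) · ln(125/8.20) = 25.00 · ln(15.24)
= 25.00 · (2.7242) = 68.10 mV

68 mV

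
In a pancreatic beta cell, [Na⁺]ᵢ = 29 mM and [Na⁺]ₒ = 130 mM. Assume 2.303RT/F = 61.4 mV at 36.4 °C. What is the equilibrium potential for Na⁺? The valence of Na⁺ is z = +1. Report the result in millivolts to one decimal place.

40.0 mV

E = (61.4/z) · log₁₀([Na⁺]_out/[Na⁺]_in) with z = +1.
= (61.4/1) · log₁₀(130/29) = 61.40 · log₁₀(4.483)
= 61.40 · (0.6515) = 40.00 mV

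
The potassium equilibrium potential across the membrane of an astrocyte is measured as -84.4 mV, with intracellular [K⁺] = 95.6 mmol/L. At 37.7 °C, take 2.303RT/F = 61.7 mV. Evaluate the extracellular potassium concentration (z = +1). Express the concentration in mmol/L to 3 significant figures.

4.10 mmol/L

Nernst: E = (61.7/1) · log₁₀([out]/[in]), so log₁₀([out]/[in]) = -84.4 × 1 / 61.7 = -1.3679.
[out]/[in] = 10^(-1.3679) = 0.04286.
[out] = 0.04286 × 95.6 = 4.098 mmol/L.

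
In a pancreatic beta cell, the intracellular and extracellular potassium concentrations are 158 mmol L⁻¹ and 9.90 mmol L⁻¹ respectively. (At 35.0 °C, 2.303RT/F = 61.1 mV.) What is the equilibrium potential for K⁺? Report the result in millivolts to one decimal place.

E = (61.1/z) · log₁₀([K⁺]_out/[K⁺]_in) with z = +1.
= (61.1/1) · log₁₀(9.90/158) = 61.10 · log₁₀(0.06266)
= 61.10 · (-1.2030) = -73.50 mV

-73.5 mV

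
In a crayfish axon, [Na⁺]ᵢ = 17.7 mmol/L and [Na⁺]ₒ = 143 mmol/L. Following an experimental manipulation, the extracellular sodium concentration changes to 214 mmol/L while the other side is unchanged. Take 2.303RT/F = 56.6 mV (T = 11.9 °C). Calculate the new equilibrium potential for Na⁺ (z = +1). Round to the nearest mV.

After the shift: [Na⁺]_out = 214, [Na⁺]_in = 17.7 mmol/L.
E_new = (56.6/1)·log₁₀(214/17.7) = 56.60 · (1.0824) = 61.27 mV

61 mV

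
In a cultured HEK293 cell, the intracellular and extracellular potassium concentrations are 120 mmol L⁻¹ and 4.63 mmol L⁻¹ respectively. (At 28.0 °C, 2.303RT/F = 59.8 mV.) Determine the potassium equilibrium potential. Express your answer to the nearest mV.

E = (59.8/z) · log₁₀([K⁺]_out/[K⁺]_in) with z = +1.
= (59.8/1) · log₁₀(4.63/120) = 59.80 · log₁₀(0.03858)
= 59.80 · (-1.4136) = -84.53 mV

-85 mV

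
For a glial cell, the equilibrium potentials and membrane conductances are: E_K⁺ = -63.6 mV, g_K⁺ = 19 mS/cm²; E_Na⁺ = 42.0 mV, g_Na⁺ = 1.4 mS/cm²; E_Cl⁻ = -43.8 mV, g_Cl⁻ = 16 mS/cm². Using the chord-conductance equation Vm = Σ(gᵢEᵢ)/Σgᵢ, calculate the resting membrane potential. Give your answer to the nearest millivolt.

-51 mV

Σ gᵢEᵢ = 19·(-63.6) + 1.4·(42.0) + 16·(-43.8) = -1850.40
Σ gᵢ = 19 + 1.4 + 16 = 36.4
Vm = -1850.40 / 36.4 = -50.84 mV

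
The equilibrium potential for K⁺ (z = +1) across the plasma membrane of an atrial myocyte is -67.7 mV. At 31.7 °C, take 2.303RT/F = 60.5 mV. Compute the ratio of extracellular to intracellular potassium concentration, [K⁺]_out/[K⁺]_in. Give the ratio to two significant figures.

0.076

log₁₀([out]/[in]) = E·z/(60.5) = -67.7 × 1 / 60.5 = -1.1190
[out]/[in] = 10^(-1.1190) = 0.07603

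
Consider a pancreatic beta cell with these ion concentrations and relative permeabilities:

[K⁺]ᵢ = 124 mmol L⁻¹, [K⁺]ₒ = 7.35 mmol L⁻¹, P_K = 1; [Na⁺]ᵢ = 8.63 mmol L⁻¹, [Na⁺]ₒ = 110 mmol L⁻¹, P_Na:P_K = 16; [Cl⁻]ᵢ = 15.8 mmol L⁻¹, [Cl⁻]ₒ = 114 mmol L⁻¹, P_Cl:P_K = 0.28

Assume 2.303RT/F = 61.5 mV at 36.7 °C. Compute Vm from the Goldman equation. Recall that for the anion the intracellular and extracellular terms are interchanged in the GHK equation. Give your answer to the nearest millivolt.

48 mV

Vm = 61.5 · log₁₀[(Σ P·[cation]ₒ + Σ P·[anion]ᵢ) / (Σ P·[cation]ᵢ + Σ P·[anion]ₒ)]
Numerator = 1×7.35 + 16×110 + 0.28×15.8 = 1772
Denominator = 1×124 + 16×8.63 + 0.28×114 = 294
Vm = 61.5 · log₁₀(6.0264) = 61.5 × (0.7801) = 47.97 mV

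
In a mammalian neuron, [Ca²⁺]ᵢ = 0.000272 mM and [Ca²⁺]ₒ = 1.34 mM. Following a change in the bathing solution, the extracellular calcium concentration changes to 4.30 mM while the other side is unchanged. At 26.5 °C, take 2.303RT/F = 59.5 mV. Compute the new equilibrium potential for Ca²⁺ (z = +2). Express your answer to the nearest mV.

After the shift: [Ca²⁺]_out = 4.30, [Ca²⁺]_in = 0.000272 mM.
E_new = (59.5/2)·log₁₀(4.30/0.000272) = 29.75 · (4.1989) = 124.92 mV

125 mV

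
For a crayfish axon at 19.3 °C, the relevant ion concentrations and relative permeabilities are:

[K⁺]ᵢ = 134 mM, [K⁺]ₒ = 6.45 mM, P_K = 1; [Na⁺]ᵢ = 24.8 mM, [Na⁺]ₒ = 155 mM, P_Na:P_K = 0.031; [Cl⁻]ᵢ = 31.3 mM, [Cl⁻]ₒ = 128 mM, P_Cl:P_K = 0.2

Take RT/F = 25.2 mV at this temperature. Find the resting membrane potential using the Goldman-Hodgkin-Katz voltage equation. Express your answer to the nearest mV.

Vm = 25.2 · ln[(Σ P·[cation]ₒ + Σ P·[anion]ᵢ) / (Σ P·[cation]ᵢ + Σ P·[anion]ₒ)]
Numerator = 1×6.45 + 0.031×155 + 0.2×31.3 = 17.52
Denominator = 1×134 + 0.031×24.8 + 0.2×128 = 160.4
Vm = 25.2 · ln(0.10922) = 25.2 × (-2.2144) = -55.80 mV

-56 mV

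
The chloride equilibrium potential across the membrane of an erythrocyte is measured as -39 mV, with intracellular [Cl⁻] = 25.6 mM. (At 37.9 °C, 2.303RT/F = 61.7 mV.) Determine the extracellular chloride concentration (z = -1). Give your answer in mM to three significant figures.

Nernst: E = (61.7/-1) · log₁₀([out]/[in]), so log₁₀([out]/[in]) = -39.0 × -1 / 61.7 = 0.6321.
[out]/[in] = 10^(0.6321) = 4.286.
[out] = 4.286 × 25.6 = 109.7 mM.

110 mM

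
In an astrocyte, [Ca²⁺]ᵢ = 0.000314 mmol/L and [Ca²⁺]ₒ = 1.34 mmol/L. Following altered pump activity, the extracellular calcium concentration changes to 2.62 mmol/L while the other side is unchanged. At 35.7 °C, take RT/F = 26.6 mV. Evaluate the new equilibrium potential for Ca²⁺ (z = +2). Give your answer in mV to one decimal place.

120.1 mV

After the shift: [Ca²⁺]_out = 2.62, [Ca²⁺]_in = 0.000314 mmol/L.
E_new = (26.6/2)·ln(2.62/0.000314) = 13.30 · (9.0293) = 120.09 mV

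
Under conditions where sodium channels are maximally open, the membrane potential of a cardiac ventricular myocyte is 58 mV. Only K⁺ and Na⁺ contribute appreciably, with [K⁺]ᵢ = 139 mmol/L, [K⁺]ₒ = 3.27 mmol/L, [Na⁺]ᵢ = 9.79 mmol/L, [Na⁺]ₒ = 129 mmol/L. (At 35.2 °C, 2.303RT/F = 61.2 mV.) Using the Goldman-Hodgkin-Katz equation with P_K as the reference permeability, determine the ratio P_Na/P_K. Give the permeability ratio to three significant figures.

Let α = P_Na/P_K. GHK: Vm = 61.2·log₁₀[(Kₒ + α·Naₒ)/(Kᵢ + α·Naᵢ)].
10^(Vm/61.2) = 10^(58.0/61.2) = 8.8657
So 8.8657·(Kᵢ + α·Naᵢ) = Kₒ + α·Naₒ → α = (8.8657·139.0 − 3.27) / (129.0 − 8.8657·9.79)
α = (1232 − 3.27) / (129.0 − 86.8) = 1229/42.2 = 29.12

29.1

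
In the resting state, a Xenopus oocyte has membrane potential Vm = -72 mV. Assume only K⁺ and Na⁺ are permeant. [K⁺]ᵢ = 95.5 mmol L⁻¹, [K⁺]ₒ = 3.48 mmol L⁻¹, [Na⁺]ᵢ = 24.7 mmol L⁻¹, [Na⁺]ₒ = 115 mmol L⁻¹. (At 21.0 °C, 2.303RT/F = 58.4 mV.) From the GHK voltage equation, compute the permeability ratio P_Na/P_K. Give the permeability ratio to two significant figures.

Let α = P_Na/P_K. GHK: Vm = 58.4·log₁₀[(Kₒ + α·Naₒ)/(Kᵢ + α·Naᵢ)].
10^(Vm/58.4) = 10^(-72.0/58.4) = 0.058496
So 0.058496·(Kᵢ + α·Naᵢ) = Kₒ + α·Naₒ → α = (0.058496·95.5 − 3.48) / (115.0 − 0.058496·24.7)
α = (5.586 − 3.48) / (115.0 − 1.445) = 2.106/113.6 = 0.01855

0.019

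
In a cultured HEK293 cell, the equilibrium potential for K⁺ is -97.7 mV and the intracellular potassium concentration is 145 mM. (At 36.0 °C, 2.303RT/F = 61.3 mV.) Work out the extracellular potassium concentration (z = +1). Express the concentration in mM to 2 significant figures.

3.7 mM

Nernst: E = (61.3/1) · log₁₀([out]/[in]), so log₁₀([out]/[in]) = -97.7 × 1 / 61.3 = -1.5938.
[out]/[in] = 10^(-1.5938) = 0.02548.
[out] = 0.02548 × 145 = 3.695 mM.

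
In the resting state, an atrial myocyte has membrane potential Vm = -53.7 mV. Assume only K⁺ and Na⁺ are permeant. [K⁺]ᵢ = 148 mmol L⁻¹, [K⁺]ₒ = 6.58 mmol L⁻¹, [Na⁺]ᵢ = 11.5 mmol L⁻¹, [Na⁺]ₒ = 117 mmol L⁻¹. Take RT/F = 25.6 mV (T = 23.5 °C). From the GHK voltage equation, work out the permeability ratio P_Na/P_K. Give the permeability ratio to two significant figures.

Let α = P_Na/P_K. GHK: Vm = 25.6·ln[(Kₒ + α·Naₒ)/(Kᵢ + α·Naᵢ)].
e^(Vm/25.6) = e^(-53.7/25.6) = 0.12274
So 0.12274·(Kᵢ + α·Naᵢ) = Kₒ + α·Naₒ → α = (0.12274·148.0 − 6.58) / (117.0 − 0.12274·11.5)
α = (18.17 − 6.58) / (117.0 − 1.412) = 11.59/115.6 = 0.1002

0.10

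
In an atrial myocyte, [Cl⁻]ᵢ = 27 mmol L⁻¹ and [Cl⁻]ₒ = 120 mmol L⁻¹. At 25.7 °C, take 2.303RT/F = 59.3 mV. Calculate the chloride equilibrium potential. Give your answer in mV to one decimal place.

E = (59.3/z) · log₁₀([Cl⁻]_out/[Cl⁻]_in) with z = -1.
For an anion, dividing by z = -1 reverses the sign.
= (59.3/-1) · log₁₀(120/27) = -59.30 · log₁₀(4.444)
= -59.30 · (0.6478) = -38.42 mV

-38.4 mV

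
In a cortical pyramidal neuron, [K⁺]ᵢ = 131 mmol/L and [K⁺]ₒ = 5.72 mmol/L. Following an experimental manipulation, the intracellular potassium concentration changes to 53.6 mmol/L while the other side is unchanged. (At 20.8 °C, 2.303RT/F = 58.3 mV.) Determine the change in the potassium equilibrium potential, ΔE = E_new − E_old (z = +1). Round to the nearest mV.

E_old = (58.3/1)·log₁₀(5.72/131) = -79.28 mV
E_new = (58.3/1)·log₁₀(5.72/53.6) = -56.65 mV
ΔE = -56.65 − (-79.28) = 22.63 mV

23 mV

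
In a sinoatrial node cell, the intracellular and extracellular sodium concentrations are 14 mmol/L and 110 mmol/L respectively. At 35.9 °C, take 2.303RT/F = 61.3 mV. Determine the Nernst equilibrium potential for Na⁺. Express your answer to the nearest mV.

E = (61.3/z) · log₁₀([Na⁺]_out/[Na⁺]_in) with z = +1.
= (61.3/1) · log₁₀(110/14) = 61.30 · log₁₀(7.857)
= 61.30 · (0.8953) = 54.88 mV

55 mV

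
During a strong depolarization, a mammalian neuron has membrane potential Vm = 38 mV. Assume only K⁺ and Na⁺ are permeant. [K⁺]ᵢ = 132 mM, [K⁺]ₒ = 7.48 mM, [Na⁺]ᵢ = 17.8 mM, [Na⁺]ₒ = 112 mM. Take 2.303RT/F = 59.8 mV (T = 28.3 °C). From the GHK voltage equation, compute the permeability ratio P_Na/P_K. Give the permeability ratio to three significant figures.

Let α = P_Na/P_K. GHK: Vm = 59.8·log₁₀[(Kₒ + α·Naₒ)/(Kᵢ + α·Naᵢ)].
10^(Vm/59.8) = 10^(38.0/59.8) = 4.3197
So 4.3197·(Kᵢ + α·Naᵢ) = Kₒ + α·Naₒ → α = (4.3197·132.0 − 7.48) / (112.0 − 4.3197·17.8)
α = (570.2 − 7.48) / (112.0 − 76.89) = 562.7/35.11 = 16.03

16.0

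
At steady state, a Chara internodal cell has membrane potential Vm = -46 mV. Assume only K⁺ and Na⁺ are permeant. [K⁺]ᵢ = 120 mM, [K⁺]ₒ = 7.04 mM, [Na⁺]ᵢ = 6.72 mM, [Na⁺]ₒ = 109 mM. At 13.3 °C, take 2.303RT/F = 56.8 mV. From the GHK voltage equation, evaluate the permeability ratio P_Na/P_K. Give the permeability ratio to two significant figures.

0.11

Let α = P_Na/P_K. GHK: Vm = 56.8·log₁₀[(Kₒ + α·Naₒ)/(Kᵢ + α·Naᵢ)].
10^(Vm/56.8) = 10^(-46.0/56.8) = 0.15493
So 0.15493·(Kᵢ + α·Naᵢ) = Kₒ + α·Naₒ → α = (0.15493·120.0 − 7.04) / (109.0 − 0.15493·6.72)
α = (18.59 − 7.04) / (109.0 − 1.041) = 11.55/108 = 0.107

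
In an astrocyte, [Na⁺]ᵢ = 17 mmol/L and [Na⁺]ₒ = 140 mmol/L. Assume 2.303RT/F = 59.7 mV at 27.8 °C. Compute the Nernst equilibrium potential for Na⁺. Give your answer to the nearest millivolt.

55 mV

E = (59.7/z) · log₁₀([Na⁺]_out/[Na⁺]_in) with z = +1.
= (59.7/1) · log₁₀(140/17) = 59.70 · log₁₀(8.235)
= 59.70 · (0.9157) = 54.67 mV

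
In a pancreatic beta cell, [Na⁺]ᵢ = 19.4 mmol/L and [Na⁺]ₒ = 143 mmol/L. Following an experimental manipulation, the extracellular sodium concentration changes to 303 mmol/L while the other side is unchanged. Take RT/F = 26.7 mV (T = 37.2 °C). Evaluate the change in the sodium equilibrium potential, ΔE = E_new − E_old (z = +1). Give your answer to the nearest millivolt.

20 mV

E_old = (26.7/1)·ln(143/19.4) = 53.34 mV
E_new = (26.7/1)·ln(303/19.4) = 73.38 mV
ΔE = 73.38 − (53.34) = 20.05 mV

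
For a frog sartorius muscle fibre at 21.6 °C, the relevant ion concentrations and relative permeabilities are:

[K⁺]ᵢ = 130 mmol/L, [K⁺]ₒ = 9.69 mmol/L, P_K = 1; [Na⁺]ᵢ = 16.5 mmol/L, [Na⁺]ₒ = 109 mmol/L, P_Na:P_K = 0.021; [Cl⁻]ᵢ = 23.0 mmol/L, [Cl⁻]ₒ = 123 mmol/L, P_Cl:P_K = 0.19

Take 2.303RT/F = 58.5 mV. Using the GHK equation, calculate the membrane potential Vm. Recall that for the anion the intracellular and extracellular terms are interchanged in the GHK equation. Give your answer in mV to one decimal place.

Vm = 58.5 · log₁₀[(Σ P·[cation]ₒ + Σ P·[anion]ᵢ) / (Σ P·[cation]ᵢ + Σ P·[anion]ₒ)]
Numerator = 1×9.69 + 0.021×109 + 0.19×23.0 = 16.35
Denominator = 1×130 + 0.021×16.5 + 0.19×123 = 153.7
Vm = 58.5 · log₁₀(0.10636) = 58.5 × (-0.9732) = -56.93 mV

-56.9 mV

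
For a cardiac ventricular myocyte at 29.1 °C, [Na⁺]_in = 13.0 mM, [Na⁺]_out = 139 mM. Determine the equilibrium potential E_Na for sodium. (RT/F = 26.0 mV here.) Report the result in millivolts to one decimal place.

61.6 mV

E = (26.0/z) · ln([Na⁺]_out/[Na⁺]_in) with z = +1.
= (26.0/1) · ln(139/13.0) = 26.00 · ln(10.69)
= 26.00 · (2.3695) = 61.61 mV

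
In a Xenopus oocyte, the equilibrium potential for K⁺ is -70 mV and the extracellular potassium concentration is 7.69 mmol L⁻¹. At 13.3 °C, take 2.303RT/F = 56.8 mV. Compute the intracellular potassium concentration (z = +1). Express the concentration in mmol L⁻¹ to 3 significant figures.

Nernst: E = (56.8/1) · log₁₀([out]/[in]), so log₁₀([out]/[in]) = -70.0 × 1 / 56.8 = -1.2324.
[out]/[in] = 10^(-1.2324) = 0.05856.
[in] = 7.69 / 0.05856 = 131.3 mmol L⁻¹.

131 mmol L⁻¹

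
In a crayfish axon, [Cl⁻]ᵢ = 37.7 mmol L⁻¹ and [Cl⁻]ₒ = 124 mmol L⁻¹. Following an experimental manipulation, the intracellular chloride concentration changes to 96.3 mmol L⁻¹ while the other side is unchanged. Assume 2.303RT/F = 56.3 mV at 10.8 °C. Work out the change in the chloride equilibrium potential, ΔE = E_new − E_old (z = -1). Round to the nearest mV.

E_old = (56.3/-1)·log₁₀(124/37.7) = -29.11 mV
E_new = (56.3/-1)·log₁₀(124/96.3) = -6.18 mV
ΔE = -6.18 − (-29.11) = 22.93 mV

23 mV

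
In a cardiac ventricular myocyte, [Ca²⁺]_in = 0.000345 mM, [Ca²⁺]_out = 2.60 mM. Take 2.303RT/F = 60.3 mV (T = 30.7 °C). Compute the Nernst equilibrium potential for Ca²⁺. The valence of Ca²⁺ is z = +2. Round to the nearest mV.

E = (60.3/z) · log₁₀([Ca²⁺]_out/[Ca²⁺]_in) with z = +2.
= (60.3/2) · log₁₀(2.60/0.000345) = 30.15 · log₁₀(7536)
= 30.15 · (3.8772) = 116.90 mV

117 mV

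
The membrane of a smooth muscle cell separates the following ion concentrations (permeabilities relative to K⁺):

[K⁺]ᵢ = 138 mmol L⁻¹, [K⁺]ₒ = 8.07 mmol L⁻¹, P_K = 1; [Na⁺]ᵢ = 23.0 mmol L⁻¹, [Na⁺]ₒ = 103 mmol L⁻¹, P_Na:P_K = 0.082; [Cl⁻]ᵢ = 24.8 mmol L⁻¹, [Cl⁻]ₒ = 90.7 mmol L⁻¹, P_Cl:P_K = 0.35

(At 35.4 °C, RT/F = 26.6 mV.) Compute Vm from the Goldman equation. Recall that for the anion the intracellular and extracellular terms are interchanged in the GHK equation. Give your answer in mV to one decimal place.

-51.0 mV

Vm = 26.6 · ln[(Σ P·[cation]ₒ + Σ P·[anion]ᵢ) / (Σ P·[cation]ᵢ + Σ P·[anion]ₒ)]
Numerator = 1×8.07 + 0.082×103 + 0.35×24.8 = 25.2
Denominator = 1×138 + 0.082×23.0 + 0.35×90.7 = 171.6
Vm = 26.6 · ln(0.1468) = 26.6 × (-1.9187) = -51.04 mV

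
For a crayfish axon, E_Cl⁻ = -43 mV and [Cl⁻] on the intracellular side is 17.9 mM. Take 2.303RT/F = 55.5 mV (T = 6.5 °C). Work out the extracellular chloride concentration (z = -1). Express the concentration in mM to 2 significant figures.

110 mM

Nernst: E = (55.5/-1) · log₁₀([out]/[in]), so log₁₀([out]/[in]) = -43.0 × -1 / 55.5 = 0.7748.
[out]/[in] = 10^(0.7748) = 5.954.
[out] = 5.954 × 17.9 = 106.6 mM.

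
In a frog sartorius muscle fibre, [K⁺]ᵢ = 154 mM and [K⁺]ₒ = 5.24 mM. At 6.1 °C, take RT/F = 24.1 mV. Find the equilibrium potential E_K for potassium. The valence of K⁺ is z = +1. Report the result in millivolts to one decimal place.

E = (24.1/z) · ln([K⁺]_out/[K⁺]_in) with z = +1.
= (24.1/1) · ln(5.24/154) = 24.10 · ln(0.03403)
= 24.10 · (-3.3806) = -81.47 mV

-81.5 mV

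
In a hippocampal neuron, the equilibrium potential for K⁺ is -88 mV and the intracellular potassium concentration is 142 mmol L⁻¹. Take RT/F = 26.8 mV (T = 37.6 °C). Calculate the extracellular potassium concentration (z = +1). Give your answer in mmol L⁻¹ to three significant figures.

5.32 mmol L⁻¹

Nernst: E = (26.8/1) · ln([out]/[in]), so ln([out]/[in]) = -88.0 × 1 / 26.8 = -3.2836.
[out]/[in] = e^(-3.2836) = 0.03749.
[out] = 0.03749 × 142 = 5.324 mmol L⁻¹.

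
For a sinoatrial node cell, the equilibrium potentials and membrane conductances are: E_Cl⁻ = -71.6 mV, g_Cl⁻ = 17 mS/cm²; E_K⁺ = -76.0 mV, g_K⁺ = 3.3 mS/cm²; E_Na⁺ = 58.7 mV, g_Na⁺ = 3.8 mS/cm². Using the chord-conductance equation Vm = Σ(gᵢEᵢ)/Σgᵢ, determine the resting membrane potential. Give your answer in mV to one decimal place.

-51.7 mV

Σ gᵢEᵢ = 17·(-71.6) + 3.3·(-76.0) + 3.8·(58.7) = -1244.94
Σ gᵢ = 17 + 3.3 + 3.8 = 24.1
Vm = -1244.94 / 24.1 = -51.66 mV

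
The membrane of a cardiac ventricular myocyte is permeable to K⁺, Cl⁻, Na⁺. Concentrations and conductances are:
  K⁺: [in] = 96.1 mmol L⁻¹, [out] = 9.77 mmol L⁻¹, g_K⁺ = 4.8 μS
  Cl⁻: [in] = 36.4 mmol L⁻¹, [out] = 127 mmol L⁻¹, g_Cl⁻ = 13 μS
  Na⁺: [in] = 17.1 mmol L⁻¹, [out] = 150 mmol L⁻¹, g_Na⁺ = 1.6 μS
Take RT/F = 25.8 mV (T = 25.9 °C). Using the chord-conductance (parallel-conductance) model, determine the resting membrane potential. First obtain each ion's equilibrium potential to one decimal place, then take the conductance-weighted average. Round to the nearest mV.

E_K⁺ = (25.8/1)·ln(9.77/96.1) = -59.0 mV
E_Cl⁻ = (25.8/-1)·ln(127/36.4) = -32.2 mV
E_Na⁺ = (25.8/1)·ln(150/17.1) = 56.0 mV
Vm = (Σ gᵢEᵢ)/(Σ gᵢ) = (4.8·-59.0 + 13·-32.2 + 1.6·56.0) / (4.8 + 13 + 1.6)
= -612.20 / 19.4 = -31.56 mV

-32 mV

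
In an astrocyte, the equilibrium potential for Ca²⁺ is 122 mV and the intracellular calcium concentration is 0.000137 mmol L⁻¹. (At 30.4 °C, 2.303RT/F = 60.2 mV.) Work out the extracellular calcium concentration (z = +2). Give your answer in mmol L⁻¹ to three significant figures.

Nernst: E = (60.2/2) · log₁₀([out]/[in]), so log₁₀([out]/[in]) = 122.0 × 2 / 60.2 = 4.0532.
[out]/[in] = 10^(4.0532) = 1.13e+04.
[out] = 1.13e+04 × 0.000137 = 1.548 mmol L⁻¹.

1.55 mmol L⁻¹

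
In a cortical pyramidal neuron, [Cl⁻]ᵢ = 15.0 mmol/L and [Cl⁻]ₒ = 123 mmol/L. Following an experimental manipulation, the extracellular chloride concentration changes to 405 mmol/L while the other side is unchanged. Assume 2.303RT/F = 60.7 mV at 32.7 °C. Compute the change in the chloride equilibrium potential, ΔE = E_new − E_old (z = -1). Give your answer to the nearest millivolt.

-31 mV

E_old = (60.7/-1)·log₁₀(123/15.0) = -55.47 mV
E_new = (60.7/-1)·log₁₀(405/15.0) = -86.88 mV
ΔE = -86.88 − (-55.47) = -31.42 mV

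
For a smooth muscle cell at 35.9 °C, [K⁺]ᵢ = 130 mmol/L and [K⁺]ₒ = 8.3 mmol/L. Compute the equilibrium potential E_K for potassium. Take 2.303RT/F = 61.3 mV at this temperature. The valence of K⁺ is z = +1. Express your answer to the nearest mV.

-73 mV

E = (61.3/z) · log₁₀([K⁺]_out/[K⁺]_in) with z = +1.
= (61.3/1) · log₁₀(8.3/130) = 61.30 · log₁₀(0.06385)
= 61.30 · (-1.1949) = -73.25 mV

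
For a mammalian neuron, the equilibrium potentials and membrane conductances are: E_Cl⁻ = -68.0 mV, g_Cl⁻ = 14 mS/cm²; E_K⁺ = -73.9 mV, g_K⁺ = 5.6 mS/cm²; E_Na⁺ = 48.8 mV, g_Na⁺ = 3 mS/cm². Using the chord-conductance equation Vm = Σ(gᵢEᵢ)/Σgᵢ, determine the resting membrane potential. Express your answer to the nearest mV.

-54 mV

Σ gᵢEᵢ = 14·(-68.0) + 5.6·(-73.9) + 3·(48.8) = -1219.44
Σ gᵢ = 14 + 5.6 + 3 = 22.6
Vm = -1219.44 / 22.6 = -53.96 mV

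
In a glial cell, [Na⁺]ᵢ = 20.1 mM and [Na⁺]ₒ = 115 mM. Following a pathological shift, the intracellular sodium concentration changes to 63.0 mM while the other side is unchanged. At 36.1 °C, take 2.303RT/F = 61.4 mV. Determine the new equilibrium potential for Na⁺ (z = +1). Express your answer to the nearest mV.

After the shift: [Na⁺]_out = 115, [Na⁺]_in = 63.0 mM.
E_new = (61.4/1)·log₁₀(115/63.0) = 61.40 · (0.2614) = 16.05 mV

16 mV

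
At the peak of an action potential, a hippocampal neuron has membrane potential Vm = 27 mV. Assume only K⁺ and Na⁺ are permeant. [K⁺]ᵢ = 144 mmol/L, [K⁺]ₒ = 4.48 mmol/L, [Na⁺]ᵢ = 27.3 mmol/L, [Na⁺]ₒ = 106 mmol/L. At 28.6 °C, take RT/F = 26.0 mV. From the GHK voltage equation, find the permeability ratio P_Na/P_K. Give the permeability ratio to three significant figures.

Let α = P_Na/P_K. GHK: Vm = 26.0·ln[(Kₒ + α·Naₒ)/(Kᵢ + α·Naᵢ)].
e^(Vm/26.0) = e^(27.0/26.0) = 2.8249
So 2.8249·(Kᵢ + α·Naᵢ) = Kₒ + α·Naₒ → α = (2.8249·144.0 − 4.48) / (106.0 − 2.8249·27.3)
α = (406.8 − 4.48) / (106.0 − 77.12) = 402.3/28.88 = 13.93

13.9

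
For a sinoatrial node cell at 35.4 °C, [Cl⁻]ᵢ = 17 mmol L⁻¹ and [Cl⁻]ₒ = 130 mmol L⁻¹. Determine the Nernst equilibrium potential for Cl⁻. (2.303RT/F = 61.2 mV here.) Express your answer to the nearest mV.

-54 mV

E = (61.2/z) · log₁₀([Cl⁻]_out/[Cl⁻]_in) with z = -1.
For an anion, dividing by z = -1 reverses the sign.
= (61.2/-1) · log₁₀(130/17) = -61.20 · log₁₀(7.647)
= -61.20 · (0.8835) = -54.07 mV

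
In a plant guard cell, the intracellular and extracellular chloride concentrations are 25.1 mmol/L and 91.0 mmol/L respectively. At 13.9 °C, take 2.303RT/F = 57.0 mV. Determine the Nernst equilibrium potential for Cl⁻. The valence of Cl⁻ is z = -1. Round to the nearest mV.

E = (57.0/z) · log₁₀([Cl⁻]_out/[Cl⁻]_in) with z = -1.
For an anion, dividing by z = -1 reverses the sign.
= (57.0/-1) · log₁₀(91.0/25.1) = -57.00 · log₁₀(3.625)
= -57.00 · (0.5594) = -31.88 mV

-32 mV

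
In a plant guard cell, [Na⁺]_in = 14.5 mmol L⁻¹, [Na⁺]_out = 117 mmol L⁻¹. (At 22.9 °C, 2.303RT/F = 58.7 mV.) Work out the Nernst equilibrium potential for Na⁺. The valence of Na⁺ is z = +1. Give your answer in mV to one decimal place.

E = (58.7/z) · log₁₀([Na⁺]_out/[Na⁺]_in) with z = +1.
= (58.7/1) · log₁₀(117/14.5) = 58.70 · log₁₀(8.069)
= 58.70 · (0.9068) = 53.23 mV

53.2 mV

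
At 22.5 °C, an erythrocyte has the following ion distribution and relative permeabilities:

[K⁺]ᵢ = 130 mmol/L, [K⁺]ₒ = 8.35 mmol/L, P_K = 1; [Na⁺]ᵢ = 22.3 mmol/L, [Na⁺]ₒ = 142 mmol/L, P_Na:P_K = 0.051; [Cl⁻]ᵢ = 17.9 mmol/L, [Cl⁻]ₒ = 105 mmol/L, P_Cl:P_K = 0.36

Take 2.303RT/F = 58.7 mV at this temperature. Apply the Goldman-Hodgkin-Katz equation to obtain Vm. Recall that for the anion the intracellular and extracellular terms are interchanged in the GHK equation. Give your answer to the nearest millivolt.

Vm = 58.7 · log₁₀[(Σ P·[cation]ₒ + Σ P·[anion]ᵢ) / (Σ P·[cation]ᵢ + Σ P·[anion]ₒ)]
Numerator = 1×8.35 + 0.051×142 + 0.36×17.9 = 22.04
Denominator = 1×130 + 0.051×22.3 + 0.36×105 = 168.9
Vm = 58.7 · log₁₀(0.13044) = 58.7 × (-0.8846) = -51.93 mV

-52 mV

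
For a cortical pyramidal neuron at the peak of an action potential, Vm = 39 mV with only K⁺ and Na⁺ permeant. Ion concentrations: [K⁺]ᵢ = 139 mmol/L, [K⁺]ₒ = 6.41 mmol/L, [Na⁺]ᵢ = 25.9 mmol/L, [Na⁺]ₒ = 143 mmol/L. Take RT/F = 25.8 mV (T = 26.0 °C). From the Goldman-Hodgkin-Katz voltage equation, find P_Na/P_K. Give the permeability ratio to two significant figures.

Let α = P_Na/P_K. GHK: Vm = 25.8·ln[(Kₒ + α·Naₒ)/(Kᵢ + α·Naᵢ)].
e^(Vm/25.8) = e^(39.0/25.8) = 4.5341
So 4.5341·(Kᵢ + α·Naᵢ) = Kₒ + α·Naₒ → α = (4.5341·139.0 − 6.41) / (143.0 − 4.5341·25.9)
α = (630.2 − 6.41) / (143.0 − 117.4) = 623.8/25.57 = 24.4

24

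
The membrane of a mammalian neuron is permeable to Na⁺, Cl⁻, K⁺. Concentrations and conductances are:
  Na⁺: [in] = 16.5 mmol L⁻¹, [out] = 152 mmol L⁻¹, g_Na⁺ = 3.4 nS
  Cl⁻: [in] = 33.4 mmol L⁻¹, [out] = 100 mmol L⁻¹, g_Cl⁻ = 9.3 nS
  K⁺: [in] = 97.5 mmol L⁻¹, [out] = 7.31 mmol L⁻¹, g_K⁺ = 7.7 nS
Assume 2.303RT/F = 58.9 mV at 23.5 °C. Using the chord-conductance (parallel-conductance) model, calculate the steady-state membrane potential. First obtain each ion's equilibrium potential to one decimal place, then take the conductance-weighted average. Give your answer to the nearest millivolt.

E_Na⁺ = (58.9/1)·log₁₀(152/16.5) = 56.8 mV
E_Cl⁻ = (58.9/-1)·log₁₀(100/33.4) = -28.1 mV
E_K⁺ = (58.9/1)·log₁₀(7.31/97.5) = -66.3 mV
Vm = (Σ gᵢEᵢ)/(Σ gᵢ) = (3.4·56.8 + 9.3·-28.1 + 7.7·-66.3) / (3.4 + 9.3 + 7.7)
= -578.72 / 20.4 = -28.37 mV

-28 mV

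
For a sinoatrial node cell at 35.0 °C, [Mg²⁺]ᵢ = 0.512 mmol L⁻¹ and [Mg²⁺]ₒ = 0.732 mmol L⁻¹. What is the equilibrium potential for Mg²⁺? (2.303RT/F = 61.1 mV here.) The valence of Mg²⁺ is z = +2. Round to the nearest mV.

5 mV

E = (61.1/z) · log₁₀([Mg²⁺]_out/[Mg²⁺]_in) with z = +2.
= (61.1/2) · log₁₀(0.732/0.512) = 30.55 · log₁₀(1.43)
= 30.55 · (0.1552) = 4.74 mV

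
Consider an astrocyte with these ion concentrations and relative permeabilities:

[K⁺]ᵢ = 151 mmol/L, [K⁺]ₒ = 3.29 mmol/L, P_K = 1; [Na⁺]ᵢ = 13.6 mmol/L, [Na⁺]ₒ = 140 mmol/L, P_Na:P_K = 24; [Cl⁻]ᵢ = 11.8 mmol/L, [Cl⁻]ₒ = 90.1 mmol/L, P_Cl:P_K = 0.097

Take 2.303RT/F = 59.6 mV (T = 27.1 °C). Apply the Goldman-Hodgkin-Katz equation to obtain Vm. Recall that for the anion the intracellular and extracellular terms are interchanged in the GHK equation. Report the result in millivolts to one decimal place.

50.1 mV

Vm = 59.6 · log₁₀[(Σ P·[cation]ₒ + Σ P·[anion]ᵢ) / (Σ P·[cation]ᵢ + Σ P·[anion]ₒ)]
Numerator = 1×3.29 + 24×140 + 0.097×11.8 = 3364
Denominator = 1×151 + 24×13.6 + 0.097×90.1 = 486.1
Vm = 59.6 · log₁₀(6.9207) = 59.6 × (0.8402) = 50.07 mV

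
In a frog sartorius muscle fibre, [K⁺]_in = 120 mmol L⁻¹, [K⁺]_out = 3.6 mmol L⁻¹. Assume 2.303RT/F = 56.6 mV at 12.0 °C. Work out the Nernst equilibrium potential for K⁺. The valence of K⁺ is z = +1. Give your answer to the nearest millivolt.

-86 mV

E = (56.6/z) · log₁₀([K⁺]_out/[K⁺]_in) with z = +1.
= (56.6/1) · log₁₀(3.6/120) = 56.60 · log₁₀(0.03)
= 56.60 · (-1.5229) = -86.19 mV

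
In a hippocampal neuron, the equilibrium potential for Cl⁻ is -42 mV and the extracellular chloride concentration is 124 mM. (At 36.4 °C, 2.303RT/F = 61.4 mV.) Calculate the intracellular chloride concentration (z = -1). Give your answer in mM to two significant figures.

Nernst: E = (61.4/-1) · log₁₀([out]/[in]), so log₁₀([out]/[in]) = -42.0 × -1 / 61.4 = 0.6840.
[out]/[in] = 10^(0.6840) = 4.831.
[in] = 124 / 4.831 = 25.67 mM.

26 mM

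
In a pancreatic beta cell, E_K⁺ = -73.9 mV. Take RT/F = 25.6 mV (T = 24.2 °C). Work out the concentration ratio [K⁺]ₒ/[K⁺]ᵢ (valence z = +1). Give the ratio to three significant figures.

0.0558

ln([out]/[in]) = E·z/(25.6) = -73.9 × 1 / 25.6 = -2.8867
[out]/[in] = e^(-2.8867) = 0.05576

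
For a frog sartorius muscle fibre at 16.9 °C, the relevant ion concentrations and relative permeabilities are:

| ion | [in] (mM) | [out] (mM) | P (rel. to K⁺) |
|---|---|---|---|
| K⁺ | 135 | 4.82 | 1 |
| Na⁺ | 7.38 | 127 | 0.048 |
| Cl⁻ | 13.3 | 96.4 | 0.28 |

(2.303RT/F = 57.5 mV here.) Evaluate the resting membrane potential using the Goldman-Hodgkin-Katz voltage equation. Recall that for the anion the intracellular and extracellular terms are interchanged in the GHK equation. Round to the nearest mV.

Vm = 57.5 · log₁₀[(Σ P·[cation]ₒ + Σ P·[anion]ᵢ) / (Σ P·[cation]ᵢ + Σ P·[anion]ₒ)]
Numerator = 1×4.82 + 0.048×127 + 0.28×13.3 = 14.64
Denominator = 1×135 + 0.048×7.38 + 0.28×96.4 = 162.3
Vm = 57.5 · log₁₀(0.090178) = 57.5 × (-1.0449) = -60.08 mV

-60 mV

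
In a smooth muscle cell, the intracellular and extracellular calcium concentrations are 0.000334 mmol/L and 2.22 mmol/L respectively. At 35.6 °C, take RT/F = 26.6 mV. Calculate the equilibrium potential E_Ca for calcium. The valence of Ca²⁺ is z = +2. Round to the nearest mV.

117 mV

E = (26.6/z) · ln([Ca²⁺]_out/[Ca²⁺]_in) with z = +2.
= (26.6/2) · ln(2.22/0.000334) = 13.30 · ln(6647)
= 13.30 · (8.8019) = 117.06 mV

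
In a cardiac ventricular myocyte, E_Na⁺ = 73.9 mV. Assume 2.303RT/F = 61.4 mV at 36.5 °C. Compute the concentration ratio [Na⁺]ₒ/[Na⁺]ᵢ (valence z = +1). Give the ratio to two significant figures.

log₁₀([out]/[in]) = E·z/(61.4) = 73.9 × 1 / 61.4 = 1.2036
[out]/[in] = 10^(1.2036) = 15.98

16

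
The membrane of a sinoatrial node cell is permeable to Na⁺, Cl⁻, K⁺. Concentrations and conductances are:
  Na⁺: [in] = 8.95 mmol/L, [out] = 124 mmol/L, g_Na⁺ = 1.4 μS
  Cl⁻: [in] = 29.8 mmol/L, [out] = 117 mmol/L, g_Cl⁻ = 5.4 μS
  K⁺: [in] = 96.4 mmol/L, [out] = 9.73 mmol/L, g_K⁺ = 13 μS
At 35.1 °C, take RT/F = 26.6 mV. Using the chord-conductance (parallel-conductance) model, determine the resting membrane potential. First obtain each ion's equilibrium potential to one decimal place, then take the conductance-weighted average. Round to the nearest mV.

E_Na⁺ = (26.6/1)·ln(124/8.95) = 69.9 mV
E_Cl⁻ = (26.6/-1)·ln(117/29.8) = -36.4 mV
E_K⁺ = (26.6/1)·ln(9.73/96.4) = -61.0 mV
Vm = (Σ gᵢEᵢ)/(Σ gᵢ) = (1.4·69.9 + 5.4·-36.4 + 13·-61.0) / (1.4 + 5.4 + 13)
= -891.70 / 19.8 = -45.04 mV

-45 mV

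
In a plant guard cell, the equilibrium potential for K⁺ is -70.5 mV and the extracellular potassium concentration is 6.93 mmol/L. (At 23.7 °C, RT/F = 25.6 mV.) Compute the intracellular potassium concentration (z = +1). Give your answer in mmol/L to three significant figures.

Nernst: E = (25.6/1) · ln([out]/[in]), so ln([out]/[in]) = -70.5 × 1 / 25.6 = -2.7539.
[out]/[in] = e^(-2.7539) = 0.06368.
[in] = 6.93 / 0.06368 = 108.8 mmol/L.

109 mmol/L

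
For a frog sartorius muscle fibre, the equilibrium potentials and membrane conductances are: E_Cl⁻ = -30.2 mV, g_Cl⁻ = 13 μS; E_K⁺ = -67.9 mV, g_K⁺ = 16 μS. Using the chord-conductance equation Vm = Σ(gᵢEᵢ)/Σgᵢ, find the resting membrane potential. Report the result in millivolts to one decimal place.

-51.0 mV

Σ gᵢEᵢ = 13·(-30.2) + 16·(-67.9) = -1479.00
Σ gᵢ = 13 + 16 = 29
Vm = -1479.00 / 29 = -51.00 mV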